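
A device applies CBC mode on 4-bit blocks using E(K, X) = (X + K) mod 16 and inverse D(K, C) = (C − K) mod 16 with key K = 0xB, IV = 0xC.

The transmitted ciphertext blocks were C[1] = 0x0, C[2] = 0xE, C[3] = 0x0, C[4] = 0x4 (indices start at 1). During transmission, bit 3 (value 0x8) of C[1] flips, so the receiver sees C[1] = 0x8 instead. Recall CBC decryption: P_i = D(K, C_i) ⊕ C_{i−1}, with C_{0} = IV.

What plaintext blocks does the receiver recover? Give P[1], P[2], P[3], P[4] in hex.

P[1] = 0x1, P[2] = 0xB, P[3] = 0xB, P[4] = 0x9

Only C[1] changed, to 0x8. In CBC, a change in C_i garbles P_i and flips the same bit in P_{i+1}. Decrypting the received ciphertext:
P[1]: D(K, 0x8) = 0xD; 0xD ⊕ 0xC = 0x1.
P[2]: D(K, 0xE) = 0x3; 0x3 ⊕ 0x8 = 0xB.
P[3]: D(K, 0x0) = 0x5; 0x5 ⊕ 0xE = 0xB.
P[4]: D(K, 0x4) = 0x9; 0x9 ⊕ 0x0 = 0x9.
Blocks that differ from the original plaintext: P[1], P[2].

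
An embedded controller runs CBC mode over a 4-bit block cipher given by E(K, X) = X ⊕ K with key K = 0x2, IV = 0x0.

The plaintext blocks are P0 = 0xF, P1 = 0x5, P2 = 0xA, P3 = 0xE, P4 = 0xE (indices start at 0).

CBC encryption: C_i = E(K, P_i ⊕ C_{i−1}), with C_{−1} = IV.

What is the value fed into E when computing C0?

C0: P0 ⊕ 0x0 = 0xF; E(K, 0xF) = 0xD.
So the input to E for block 0 is 0xF.

0xF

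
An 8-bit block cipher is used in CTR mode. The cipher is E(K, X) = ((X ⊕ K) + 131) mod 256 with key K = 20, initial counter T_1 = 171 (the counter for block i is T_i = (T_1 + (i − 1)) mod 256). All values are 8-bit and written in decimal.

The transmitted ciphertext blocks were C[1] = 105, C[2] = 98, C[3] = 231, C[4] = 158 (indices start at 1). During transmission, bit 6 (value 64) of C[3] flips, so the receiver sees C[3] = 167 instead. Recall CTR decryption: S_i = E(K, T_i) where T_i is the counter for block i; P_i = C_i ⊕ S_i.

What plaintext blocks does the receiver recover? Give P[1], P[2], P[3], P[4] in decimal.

Only C[3] changed, to 167. In CTR, a change in C_i flips the same bit in P_i only; the keystream is unaffected. Decrypting the received ciphertext:
P[1]: T = 171, S = E(K, T) = 66; 105 ⊕ 66 = 43.
P[2]: T = 172, S = E(K, T) = 59; 98 ⊕ 59 = 89.
P[3]: T = 173, S = E(K, T) = 60; 167 ⊕ 60 = 155.
P[4]: T = 174, S = E(K, T) = 61; 158 ⊕ 61 = 163.
Blocks that differ from the original plaintext: P[3].

P[1] = 43, P[2] = 89, P[3] = 155, P[4] = 163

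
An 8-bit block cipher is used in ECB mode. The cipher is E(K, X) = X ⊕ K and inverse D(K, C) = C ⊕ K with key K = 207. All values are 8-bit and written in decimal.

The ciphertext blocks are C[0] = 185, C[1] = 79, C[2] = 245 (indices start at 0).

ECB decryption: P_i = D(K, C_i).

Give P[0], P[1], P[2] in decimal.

P[0] = 118, P[1] = 128, P[2] = 58

P[0]: D(K, 185) = 118.
P[1]: D(K, 79) = 128.
P[2]: D(K, 245) = 58.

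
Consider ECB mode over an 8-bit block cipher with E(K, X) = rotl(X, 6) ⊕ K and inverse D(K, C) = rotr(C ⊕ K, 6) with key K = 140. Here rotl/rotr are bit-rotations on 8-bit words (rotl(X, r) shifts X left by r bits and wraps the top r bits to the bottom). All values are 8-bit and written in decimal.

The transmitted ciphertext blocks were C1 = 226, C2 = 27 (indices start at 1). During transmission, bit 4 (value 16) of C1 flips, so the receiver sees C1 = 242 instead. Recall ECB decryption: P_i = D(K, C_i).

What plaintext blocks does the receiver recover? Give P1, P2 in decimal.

Only C1 changed, to 242. In ECB, a change in C_i affects only P_i. Decrypting the received ciphertext:
P1: D(K, 242) = 249.
P2: D(K, 27) = 94.
Blocks that differ from the original plaintext: P1.

P1 = 249, P2 = 94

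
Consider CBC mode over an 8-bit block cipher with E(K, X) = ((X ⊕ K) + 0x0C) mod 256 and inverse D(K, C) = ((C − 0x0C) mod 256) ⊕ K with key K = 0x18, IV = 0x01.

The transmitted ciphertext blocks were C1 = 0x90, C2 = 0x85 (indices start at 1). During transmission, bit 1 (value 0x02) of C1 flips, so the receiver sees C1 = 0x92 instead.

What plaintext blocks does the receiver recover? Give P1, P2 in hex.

P1 = 0x9F, P2 = 0xF3

CBC decryption: P_i = D(K, C_i) ⊕ C_{i−1}, with C_{0} = IV.
Only C1 changed, to 0x92. In CBC, a change in C_i garbles P_i and flips the same bit in P_{i+1}. Decrypting the received ciphertext:
P1: D(K, 0x92) = 0x9E; 0x9E ⊕ 0x01 = 0x9F.
P2: D(K, 0x85) = 0x61; 0x61 ⊕ 0x92 = 0xF3.
Blocks that differ from the original plaintext: P1, P2.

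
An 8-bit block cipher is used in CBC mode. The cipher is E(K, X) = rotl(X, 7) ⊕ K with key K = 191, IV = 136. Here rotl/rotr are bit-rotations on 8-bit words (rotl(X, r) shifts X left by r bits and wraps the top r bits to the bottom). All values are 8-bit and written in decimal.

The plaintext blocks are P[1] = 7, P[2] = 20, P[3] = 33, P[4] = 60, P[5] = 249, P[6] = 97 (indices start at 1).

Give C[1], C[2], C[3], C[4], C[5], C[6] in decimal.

C[1] = 120, C[2] = 137, C[3] = 235, C[4] = 84, C[5] = 105, C[6] = 187

CBC encryption: C_i = E(K, P_i ⊕ C_{i−1}), with C_{0} = IV.
C[1]: P[1] ⊕ 136 = 143; E(K, 143) = 120.
C[2]: P[2] ⊕ 120 = 108; E(K, 108) = 137.
C[3]: P[3] ⊕ 137 = 168; E(K, 168) = 235.
C[4]: P[4] ⊕ 235 = 215; E(K, 215) = 84.
C[5]: P[5] ⊕ 84 = 173; E(K, 173) = 105.
C[6]: P[6] ⊕ 105 = 8; E(K, 8) = 187.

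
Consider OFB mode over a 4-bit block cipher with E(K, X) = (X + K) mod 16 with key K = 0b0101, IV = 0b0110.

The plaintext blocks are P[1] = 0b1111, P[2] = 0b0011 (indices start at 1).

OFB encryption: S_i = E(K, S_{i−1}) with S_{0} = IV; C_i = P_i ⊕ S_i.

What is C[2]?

C[1]: S = E(K, 0b0110) = 0b1011; 0b1111 ⊕ 0b1011 = 0b0100.
C[2]: S = E(K, 0b1011) = 0b0000; 0b0011 ⊕ 0b0000 = 0b0011.

C[2] = 0b0011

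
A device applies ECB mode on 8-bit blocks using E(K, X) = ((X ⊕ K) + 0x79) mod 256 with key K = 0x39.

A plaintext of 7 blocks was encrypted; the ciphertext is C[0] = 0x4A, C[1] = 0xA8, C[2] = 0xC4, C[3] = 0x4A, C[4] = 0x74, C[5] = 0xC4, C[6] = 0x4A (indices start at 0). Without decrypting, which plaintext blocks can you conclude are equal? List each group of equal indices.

P[0] = P[3] = P[6]; P[2] = P[5]

ECB encrypts each block independently with the same key, so equal ciphertext blocks imply equal plaintext blocks.
C[0] = C[3] = C[6] = 0x4A, so P[0] = P[3] = P[6].
C[2] = C[5] = 0xC4, so P[2] = P[5].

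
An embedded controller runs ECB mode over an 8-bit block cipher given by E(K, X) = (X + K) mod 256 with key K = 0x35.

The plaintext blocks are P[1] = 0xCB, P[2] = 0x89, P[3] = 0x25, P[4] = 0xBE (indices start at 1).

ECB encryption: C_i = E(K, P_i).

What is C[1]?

C[1]: E(K, 0xCB) = 0x00.

C[1] = 0x00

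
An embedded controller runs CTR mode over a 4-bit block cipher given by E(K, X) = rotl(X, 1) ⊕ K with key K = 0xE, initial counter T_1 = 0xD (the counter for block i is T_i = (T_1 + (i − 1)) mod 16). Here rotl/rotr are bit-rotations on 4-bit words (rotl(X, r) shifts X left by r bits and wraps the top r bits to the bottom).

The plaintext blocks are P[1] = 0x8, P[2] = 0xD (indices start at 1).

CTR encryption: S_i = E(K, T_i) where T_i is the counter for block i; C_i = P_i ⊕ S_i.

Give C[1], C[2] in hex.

C[1] = 0xD, C[2] = 0xE

C[1]: T = 0xD, S = E(K, T) = 0x5; 0x8 ⊕ 0x5 = 0xD.
C[2]: T = 0xE, S = E(K, T) = 0x3; 0xD ⊕ 0x3 = 0xE.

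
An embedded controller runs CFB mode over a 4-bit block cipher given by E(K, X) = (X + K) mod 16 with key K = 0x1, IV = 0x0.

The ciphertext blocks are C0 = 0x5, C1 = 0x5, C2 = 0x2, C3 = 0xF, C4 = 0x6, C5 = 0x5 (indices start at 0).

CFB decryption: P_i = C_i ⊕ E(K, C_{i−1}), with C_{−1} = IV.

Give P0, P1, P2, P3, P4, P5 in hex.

P0: E(K, 0x0) = 0x1; 0x5 ⊕ 0x1 = 0x4.
P1: E(K, 0x5) = 0x6; 0x5 ⊕ 0x6 = 0x3.
P2: E(K, 0x5) = 0x6; 0x2 ⊕ 0x6 = 0x4.
P3: E(K, 0x2) = 0x3; 0xF ⊕ 0x3 = 0xC.
P4: E(K, 0xF) = 0x0; 0x6 ⊕ 0x0 = 0x6.
P5: E(K, 0x6) = 0x7; 0x5 ⊕ 0x7 = 0x2.

P0 = 0x4, P1 = 0x3, P2 = 0x4, P3 = 0xC, P4 = 0x6, P5 = 0x2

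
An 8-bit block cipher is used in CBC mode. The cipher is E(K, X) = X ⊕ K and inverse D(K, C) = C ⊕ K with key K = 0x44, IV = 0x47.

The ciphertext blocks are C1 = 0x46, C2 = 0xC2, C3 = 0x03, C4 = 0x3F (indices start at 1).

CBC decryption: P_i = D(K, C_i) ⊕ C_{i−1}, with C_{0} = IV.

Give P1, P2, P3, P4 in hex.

P1: D(K, 0x46) = 0x02; 0x02 ⊕ 0x47 = 0x45.
P2: D(K, 0xC2) = 0x86; 0x86 ⊕ 0x46 = 0xC0.
P3: D(K, 0x03) = 0x47; 0x47 ⊕ 0xC2 = 0x85.
P4: D(K, 0x3F) = 0x7B; 0x7B ⊕ 0x03 = 0x78.

P1 = 0x45, P2 = 0xC0, P3 = 0x85, P4 = 0x78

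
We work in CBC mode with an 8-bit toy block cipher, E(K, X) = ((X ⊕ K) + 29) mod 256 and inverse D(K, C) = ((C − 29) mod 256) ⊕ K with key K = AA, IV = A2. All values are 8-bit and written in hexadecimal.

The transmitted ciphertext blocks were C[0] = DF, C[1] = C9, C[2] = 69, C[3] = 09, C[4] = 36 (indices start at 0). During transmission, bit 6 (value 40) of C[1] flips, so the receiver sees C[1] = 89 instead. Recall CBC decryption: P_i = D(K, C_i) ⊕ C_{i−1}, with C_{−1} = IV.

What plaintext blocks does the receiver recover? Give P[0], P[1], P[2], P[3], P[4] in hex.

P[0] = BE, P[1] = 15, P[2] = 63, P[3] = 23, P[4] = AE

Only C[1] changed, to 89. In CBC, a change in C_i garbles P_i and flips the same bit in P_{i+1}. Decrypting the received ciphertext:
P[0]: D(K, DF) = 1C; 1C ⊕ A2 = BE.
P[1]: D(K, 89) = CA; CA ⊕ DF = 15.
P[2]: D(K, 69) = EA; EA ⊕ 89 = 63.
P[3]: D(K, 09) = 4A; 4A ⊕ 69 = 23.
P[4]: D(K, 36) = A7; A7 ⊕ 09 = AE.
Blocks that differ from the original plaintext: P[1], P[2].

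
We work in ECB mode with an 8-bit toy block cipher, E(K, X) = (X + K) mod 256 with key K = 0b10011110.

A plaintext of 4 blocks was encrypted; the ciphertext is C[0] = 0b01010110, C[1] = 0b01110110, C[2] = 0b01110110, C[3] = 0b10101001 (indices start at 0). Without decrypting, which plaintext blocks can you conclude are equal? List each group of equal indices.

ECB encrypts each block independently with the same key, so equal ciphertext blocks imply equal plaintext blocks.
C[1] = C[2] = 0b01110110, so P[1] = P[2].

P[1] = P[2]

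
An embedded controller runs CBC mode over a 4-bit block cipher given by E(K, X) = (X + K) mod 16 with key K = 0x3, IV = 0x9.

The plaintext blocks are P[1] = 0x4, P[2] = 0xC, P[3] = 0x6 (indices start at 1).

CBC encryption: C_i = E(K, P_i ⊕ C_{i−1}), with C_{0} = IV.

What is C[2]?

C[1]: P[1] ⊕ 0x9 = 0xD; E(K, 0xD) = 0x0.
C[2]: P[2] ⊕ 0x0 = 0xC; E(K, 0xC) = 0xF.

C[2] = 0xF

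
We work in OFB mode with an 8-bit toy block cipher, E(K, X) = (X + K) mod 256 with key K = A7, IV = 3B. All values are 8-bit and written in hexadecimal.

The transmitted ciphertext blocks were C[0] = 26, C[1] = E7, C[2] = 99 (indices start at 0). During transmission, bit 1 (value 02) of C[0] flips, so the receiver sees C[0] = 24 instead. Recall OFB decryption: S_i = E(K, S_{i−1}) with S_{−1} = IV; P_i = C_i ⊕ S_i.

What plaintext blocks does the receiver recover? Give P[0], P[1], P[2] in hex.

P[0] = C6, P[1] = 6E, P[2] = A9

Only C[0] changed, to 24. In OFB, a change in C_i flips the same bit in P_i only; the keystream is unaffected. Decrypting the received ciphertext:
P[0]: S = E(K, 3B) = E2; 24 ⊕ E2 = C6.
P[1]: S = E(K, E2) = 89; E7 ⊕ 89 = 6E.
P[2]: S = E(K, 89) = 30; 99 ⊕ 30 = A9.
Blocks that differ from the original plaintext: P[0].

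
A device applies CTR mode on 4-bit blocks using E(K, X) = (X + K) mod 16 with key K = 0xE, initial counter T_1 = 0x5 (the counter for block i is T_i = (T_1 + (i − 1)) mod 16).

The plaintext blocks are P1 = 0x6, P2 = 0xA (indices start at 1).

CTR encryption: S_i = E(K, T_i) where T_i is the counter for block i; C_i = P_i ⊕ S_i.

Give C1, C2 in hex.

C1: T = 0x5, S = E(K, T) = 0x3; 0x6 ⊕ 0x3 = 0x5.
C2: T = 0x6, S = E(K, T) = 0x4; 0xA ⊕ 0x4 = 0xE.

C1 = 0x5, C2 = 0xE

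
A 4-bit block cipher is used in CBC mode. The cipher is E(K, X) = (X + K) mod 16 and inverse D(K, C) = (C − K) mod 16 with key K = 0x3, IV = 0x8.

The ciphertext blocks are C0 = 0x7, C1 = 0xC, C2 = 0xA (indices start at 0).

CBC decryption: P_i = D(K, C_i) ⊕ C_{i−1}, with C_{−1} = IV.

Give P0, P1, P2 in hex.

P0 = 0xC, P1 = 0xE, P2 = 0xB

P0: D(K, 0x7) = 0x4; 0x4 ⊕ 0x8 = 0xC.
P1: D(K, 0xC) = 0x9; 0x9 ⊕ 0x7 = 0xE.
P2: D(K, 0xA) = 0x7; 0x7 ⊕ 0xC = 0xB.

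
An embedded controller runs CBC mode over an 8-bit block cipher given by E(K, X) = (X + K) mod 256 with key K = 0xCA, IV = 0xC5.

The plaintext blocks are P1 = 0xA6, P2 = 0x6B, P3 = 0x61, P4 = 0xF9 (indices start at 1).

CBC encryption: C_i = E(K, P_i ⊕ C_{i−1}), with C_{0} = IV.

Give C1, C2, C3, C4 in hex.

C1: P1 ⊕ 0xC5 = 0x63; E(K, 0x63) = 0x2D.
C2: P2 ⊕ 0x2D = 0x46; E(K, 0x46) = 0x10.
C3: P3 ⊕ 0x10 = 0x71; E(K, 0x71) = 0x3B.
C4: P4 ⊕ 0x3B = 0xC2; E(K, 0xC2) = 0x8C.

C1 = 0x2D, C2 = 0x10, C3 = 0x3B, C4 = 0x8C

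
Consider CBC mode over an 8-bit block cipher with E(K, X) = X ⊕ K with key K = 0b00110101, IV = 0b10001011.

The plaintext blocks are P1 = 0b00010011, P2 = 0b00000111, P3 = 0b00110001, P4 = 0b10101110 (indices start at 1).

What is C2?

C2 = 0b10011111

CBC encryption: C_i = E(K, P_i ⊕ C_{i−1}), with C_{0} = IV.
C1: P1 ⊕ 0b10001011 = 0b10011000; E(K, 0b10011000) = 0b10101101.
C2: P2 ⊕ 0b10101101 = 0b10101010; E(K, 0b10101010) = 0b10011111.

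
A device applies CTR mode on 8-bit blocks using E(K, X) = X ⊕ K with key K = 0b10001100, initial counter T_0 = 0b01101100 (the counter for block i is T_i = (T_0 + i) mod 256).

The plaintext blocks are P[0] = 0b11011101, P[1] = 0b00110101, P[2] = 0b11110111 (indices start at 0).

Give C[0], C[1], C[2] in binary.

C[0] = 0b00111101, C[1] = 0b11010100, C[2] = 0b00010101

CTR encryption: S_i = E(K, T_i) where T_i is the counter for block i; C_i = P_i ⊕ S_i.
C[0]: T = 0b01101100, S = E(K, T) = 0b11100000; 0b11011101 ⊕ 0b11100000 = 0b00111101.
C[1]: T = 0b01101101, S = E(K, T) = 0b11100001; 0b00110101 ⊕ 0b11100001 = 0b11010100.
C[2]: T = 0b01101110, S = E(K, T) = 0b11100010; 0b11110111 ⊕ 0b11100010 = 0b00010101.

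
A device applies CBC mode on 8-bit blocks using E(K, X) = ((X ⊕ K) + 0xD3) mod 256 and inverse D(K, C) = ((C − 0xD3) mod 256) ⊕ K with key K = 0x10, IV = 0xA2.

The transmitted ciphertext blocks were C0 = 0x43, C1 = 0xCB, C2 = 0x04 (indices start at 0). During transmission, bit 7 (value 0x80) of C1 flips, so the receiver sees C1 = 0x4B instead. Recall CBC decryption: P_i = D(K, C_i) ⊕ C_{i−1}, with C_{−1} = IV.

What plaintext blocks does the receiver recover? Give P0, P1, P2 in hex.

Only C1 changed, to 0x4B. In CBC, a change in C_i garbles P_i and flips the same bit in P_{i+1}. Decrypting the received ciphertext:
P0: D(K, 0x43) = 0x60; 0x60 ⊕ 0xA2 = 0xC2.
P1: D(K, 0x4B) = 0x68; 0x68 ⊕ 0x43 = 0x2B.
P2: D(K, 0x04) = 0x21; 0x21 ⊕ 0x4B = 0x6A.
Blocks that differ from the original plaintext: P1, P2.

P0 = 0xC2, P1 = 0x2B, P2 = 0x6A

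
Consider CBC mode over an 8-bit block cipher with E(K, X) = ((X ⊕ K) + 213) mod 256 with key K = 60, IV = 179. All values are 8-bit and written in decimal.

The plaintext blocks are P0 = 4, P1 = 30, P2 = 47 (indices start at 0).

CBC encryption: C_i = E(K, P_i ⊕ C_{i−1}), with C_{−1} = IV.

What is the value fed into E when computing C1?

C0: P0 ⊕ 179 = 183; E(K, 183) = 96.
C1: P1 ⊕ 96 = 126; E(K, 126) = 23.
So the input to E for block 1 is 126.

126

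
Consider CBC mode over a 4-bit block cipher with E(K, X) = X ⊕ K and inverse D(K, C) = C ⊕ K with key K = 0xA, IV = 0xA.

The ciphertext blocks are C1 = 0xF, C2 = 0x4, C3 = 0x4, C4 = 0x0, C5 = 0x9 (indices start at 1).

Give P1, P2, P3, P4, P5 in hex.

P1 = 0xF, P2 = 0x1, P3 = 0xA, P4 = 0xE, P5 = 0x3

CBC decryption: P_i = D(K, C_i) ⊕ C_{i−1}, with C_{0} = IV.
P1: D(K, 0xF) = 0x5; 0x5 ⊕ 0xA = 0xF.
P2: D(K, 0x4) = 0xE; 0xE ⊕ 0xF = 0x1.
P3: D(K, 0x4) = 0xE; 0xE ⊕ 0x4 = 0xA.
P4: D(K, 0x0) = 0xA; 0xA ⊕ 0x4 = 0xE.
P5: D(K, 0x9) = 0x3; 0x3 ⊕ 0x0 = 0x3.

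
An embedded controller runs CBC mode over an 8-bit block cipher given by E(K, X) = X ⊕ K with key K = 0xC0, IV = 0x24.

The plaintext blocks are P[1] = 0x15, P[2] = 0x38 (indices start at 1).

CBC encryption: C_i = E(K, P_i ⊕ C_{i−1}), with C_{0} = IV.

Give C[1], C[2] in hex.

C[1] = 0xF1, C[2] = 0x09

C[1]: P[1] ⊕ 0x24 = 0x31; E(K, 0x31) = 0xF1.
C[2]: P[2] ⊕ 0xF1 = 0xC9; E(K, 0xC9) = 0x09.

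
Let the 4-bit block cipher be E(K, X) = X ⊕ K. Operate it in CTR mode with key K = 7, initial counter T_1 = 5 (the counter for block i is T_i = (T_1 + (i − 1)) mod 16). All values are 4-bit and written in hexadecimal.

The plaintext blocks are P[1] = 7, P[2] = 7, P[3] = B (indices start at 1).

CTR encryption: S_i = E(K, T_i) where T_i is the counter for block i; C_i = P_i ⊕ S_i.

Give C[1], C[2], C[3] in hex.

C[1] = 5, C[2] = 6, C[3] = B

C[1]: T = 5, S = E(K, T) = 2; 7 ⊕ 2 = 5.
C[2]: T = 6, S = E(K, T) = 1; 7 ⊕ 1 = 6.
C[3]: T = 7, S = E(K, T) = 0; B ⊕ 0 = B.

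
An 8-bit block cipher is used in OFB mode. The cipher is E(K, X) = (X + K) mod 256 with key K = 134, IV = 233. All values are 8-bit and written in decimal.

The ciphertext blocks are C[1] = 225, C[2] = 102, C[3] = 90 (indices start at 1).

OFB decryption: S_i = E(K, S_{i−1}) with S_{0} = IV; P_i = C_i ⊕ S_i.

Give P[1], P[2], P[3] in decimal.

P[1] = 142, P[2] = 147, P[3] = 33

P[1]: S = E(K, 233) = 111; 225 ⊕ 111 = 142.
P[2]: S = E(K, 111) = 245; 102 ⊕ 245 = 147.
P[3]: S = E(K, 245) = 123; 90 ⊕ 123 = 33.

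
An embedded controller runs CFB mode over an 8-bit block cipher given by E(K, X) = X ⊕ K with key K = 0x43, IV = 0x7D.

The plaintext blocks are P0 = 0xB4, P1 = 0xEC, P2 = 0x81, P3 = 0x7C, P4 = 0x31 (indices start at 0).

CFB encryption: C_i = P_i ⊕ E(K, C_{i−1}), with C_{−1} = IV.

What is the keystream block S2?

0x66

C0: E(K, 0x7D) = 0x3E; 0xB4 ⊕ 0x3E = 0x8A.
C1: E(K, 0x8A) = 0xC9; 0xEC ⊕ 0xC9 = 0x25.
C2: E(K, 0x25) = 0x66; 0x81 ⊕ 0x66 = 0xE7.
So S2 = 0x66.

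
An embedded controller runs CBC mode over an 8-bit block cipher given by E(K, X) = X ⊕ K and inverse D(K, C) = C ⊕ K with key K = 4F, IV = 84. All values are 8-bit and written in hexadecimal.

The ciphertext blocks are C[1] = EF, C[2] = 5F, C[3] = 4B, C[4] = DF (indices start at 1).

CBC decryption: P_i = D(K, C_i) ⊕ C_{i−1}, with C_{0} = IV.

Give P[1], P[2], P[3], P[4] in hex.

P[1] = 24, P[2] = FF, P[3] = 5B, P[4] = DB

P[1]: D(K, EF) = A0; A0 ⊕ 84 = 24.
P[2]: D(K, 5F) = 10; 10 ⊕ EF = FF.
P[3]: D(K, 4B) = 04; 04 ⊕ 5F = 5B.
P[4]: D(K, DF) = 90; 90 ⊕ 4B = DB.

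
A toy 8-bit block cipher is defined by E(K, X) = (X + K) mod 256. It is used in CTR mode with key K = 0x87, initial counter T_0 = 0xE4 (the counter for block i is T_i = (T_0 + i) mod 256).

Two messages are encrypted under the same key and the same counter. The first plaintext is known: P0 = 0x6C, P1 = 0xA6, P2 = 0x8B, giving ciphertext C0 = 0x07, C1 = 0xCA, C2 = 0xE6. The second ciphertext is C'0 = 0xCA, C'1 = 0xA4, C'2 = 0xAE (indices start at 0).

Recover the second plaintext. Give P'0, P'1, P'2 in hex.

In CTR with a reused counter, both messages share the same keystream S_i, so C_i ⊕ C'_i = P_i ⊕ P'_i and thus P'_i = P_i ⊕ C_i ⊕ C'_i.
P'0: 0x6C ⊕ 0x07 ⊕ 0xCA = 0xA1.
P'1: 0xA6 ⊕ 0xCA ⊕ 0xA4 = 0xC8.
P'2: 0x8B ⊕ 0xE6 ⊕ 0xAE = 0xC3.

P'0 = 0xA1, P'1 = 0xC8, P'2 = 0xC3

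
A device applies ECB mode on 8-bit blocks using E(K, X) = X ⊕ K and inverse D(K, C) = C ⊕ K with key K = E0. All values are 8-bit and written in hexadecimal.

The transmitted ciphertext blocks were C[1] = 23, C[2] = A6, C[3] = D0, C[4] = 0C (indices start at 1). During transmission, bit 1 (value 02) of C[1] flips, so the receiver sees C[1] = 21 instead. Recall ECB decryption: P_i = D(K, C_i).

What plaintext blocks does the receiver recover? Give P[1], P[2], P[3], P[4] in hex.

P[1] = C1, P[2] = 46, P[3] = 30, P[4] = EC

Only C[1] changed, to 21. In ECB, a change in C_i affects only P_i. Decrypting the received ciphertext:
P[1]: D(K, 21) = C1.
P[2]: D(K, A6) = 46.
P[3]: D(K, D0) = 30.
P[4]: D(K, 0C) = EC.
Blocks that differ from the original plaintext: P[1].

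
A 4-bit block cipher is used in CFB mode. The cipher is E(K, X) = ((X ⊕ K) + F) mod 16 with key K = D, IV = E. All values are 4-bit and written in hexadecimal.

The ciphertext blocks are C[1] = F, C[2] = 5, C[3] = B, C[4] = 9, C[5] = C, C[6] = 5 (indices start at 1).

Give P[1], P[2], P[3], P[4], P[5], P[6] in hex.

CFB decryption: P_i = C_i ⊕ E(K, C_{i−1}), with C_{0} = IV.
P[1]: E(K, E) = 2; F ⊕ 2 = D.
P[2]: E(K, F) = 1; 5 ⊕ 1 = 4.
P[3]: E(K, 5) = 7; B ⊕ 7 = C.
P[4]: E(K, B) = 5; 9 ⊕ 5 = C.
P[5]: E(K, 9) = 3; C ⊕ 3 = F.
P[6]: E(K, C) = 0; 5 ⊕ 0 = 5.

P[1] = D, P[2] = 4, P[3] = C, P[4] = C, P[5] = F, P[6] = 5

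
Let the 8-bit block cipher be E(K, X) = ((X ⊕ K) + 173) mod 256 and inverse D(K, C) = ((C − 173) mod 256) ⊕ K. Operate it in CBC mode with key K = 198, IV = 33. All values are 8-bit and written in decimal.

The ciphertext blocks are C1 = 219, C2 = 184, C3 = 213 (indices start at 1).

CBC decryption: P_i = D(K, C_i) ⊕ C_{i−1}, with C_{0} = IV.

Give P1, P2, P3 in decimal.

P1 = 201, P2 = 22, P3 = 86

P1: D(K, 219) = 232; 232 ⊕ 33 = 201.
P2: D(K, 184) = 205; 205 ⊕ 219 = 22.
P3: D(K, 213) = 238; 238 ⊕ 184 = 86.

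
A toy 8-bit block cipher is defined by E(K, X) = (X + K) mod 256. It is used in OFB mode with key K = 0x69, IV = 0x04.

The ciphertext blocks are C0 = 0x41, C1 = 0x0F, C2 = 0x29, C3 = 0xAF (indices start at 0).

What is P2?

OFB decryption: S_i = E(K, S_{i−1}) with S_{−1} = IV; P_i = C_i ⊕ S_i.
P0: S = E(K, 0x04) = 0x6D; 0x41 ⊕ 0x6D = 0x2C.
P1: S = E(K, 0x6D) = 0xD6; 0x0F ⊕ 0xD6 = 0xD9.
P2: S = E(K, 0xD6) = 0x3F; 0x29 ⊕ 0x3F = 0x16.

P2 = 0x16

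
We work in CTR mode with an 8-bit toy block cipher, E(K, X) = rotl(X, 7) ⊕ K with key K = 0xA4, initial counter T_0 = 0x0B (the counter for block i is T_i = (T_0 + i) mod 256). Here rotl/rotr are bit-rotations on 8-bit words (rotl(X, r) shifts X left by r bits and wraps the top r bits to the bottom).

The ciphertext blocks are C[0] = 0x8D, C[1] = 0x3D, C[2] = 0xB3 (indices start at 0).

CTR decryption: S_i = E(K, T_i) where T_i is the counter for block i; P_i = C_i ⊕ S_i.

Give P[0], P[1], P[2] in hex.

P[0] = 0xAC, P[1] = 0x9F, P[2] = 0x91

P[0]: T = 0x0B, S = E(K, T) = 0x21; 0x8D ⊕ 0x21 = 0xAC.
P[1]: T = 0x0C, S = E(K, T) = 0xA2; 0x3D ⊕ 0xA2 = 0x9F.
P[2]: T = 0x0D, S = E(K, T) = 0x22; 0xB3 ⊕ 0x22 = 0x91.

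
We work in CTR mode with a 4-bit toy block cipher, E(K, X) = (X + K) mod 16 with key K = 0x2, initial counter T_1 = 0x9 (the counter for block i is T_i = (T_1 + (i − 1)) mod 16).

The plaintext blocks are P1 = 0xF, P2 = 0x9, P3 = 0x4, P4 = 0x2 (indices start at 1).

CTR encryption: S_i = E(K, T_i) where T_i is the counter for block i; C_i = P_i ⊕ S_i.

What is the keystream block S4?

C1: T = 0x9, S = E(K, T) = 0xB; 0xF ⊕ 0xB = 0x4.
C2: T = 0xA, S = E(K, T) = 0xC; 0x9 ⊕ 0xC = 0x5.
C3: T = 0xB, S = E(K, T) = 0xD; 0x4 ⊕ 0xD = 0x9.
C4: T = 0xC, S = E(K, T) = 0xE; 0x2 ⊕ 0xE = 0xC.
So S4 = 0xE.

0xE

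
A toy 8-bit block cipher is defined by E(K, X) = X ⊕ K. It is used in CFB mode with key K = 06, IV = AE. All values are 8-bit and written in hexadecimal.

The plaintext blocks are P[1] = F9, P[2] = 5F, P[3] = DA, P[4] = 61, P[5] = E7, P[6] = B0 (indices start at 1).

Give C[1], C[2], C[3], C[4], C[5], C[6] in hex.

C[1] = 51, C[2] = 08, C[3] = D4, C[4] = B3, C[5] = 52, C[6] = E4

CFB encryption: C_i = P_i ⊕ E(K, C_{i−1}), with C_{0} = IV.
C[1]: E(K, AE) = A8; F9 ⊕ A8 = 51.
C[2]: E(K, 51) = 57; 5F ⊕ 57 = 08.
C[3]: E(K, 08) = 0E; DA ⊕ 0E = D4.
C[4]: E(K, D4) = D2; 61 ⊕ D2 = B3.
C[5]: E(K, B3) = B5; E7 ⊕ B5 = 52.
C[6]: E(K, 52) = 54; B0 ⊕ 54 = E4.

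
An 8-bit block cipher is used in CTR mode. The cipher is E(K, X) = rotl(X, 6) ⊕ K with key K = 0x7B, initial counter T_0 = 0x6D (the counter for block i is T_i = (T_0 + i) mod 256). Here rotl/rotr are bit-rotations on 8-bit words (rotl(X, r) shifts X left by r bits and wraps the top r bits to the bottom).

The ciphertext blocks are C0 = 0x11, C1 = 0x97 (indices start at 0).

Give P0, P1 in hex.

CTR decryption: S_i = E(K, T_i) where T_i is the counter for block i; P_i = C_i ⊕ S_i.
P0: T = 0x6D, S = E(K, T) = 0x20; 0x11 ⊕ 0x20 = 0x31.
P1: T = 0x6E, S = E(K, T) = 0xE0; 0x97 ⊕ 0xE0 = 0x77.

P0 = 0x31, P1 = 0x77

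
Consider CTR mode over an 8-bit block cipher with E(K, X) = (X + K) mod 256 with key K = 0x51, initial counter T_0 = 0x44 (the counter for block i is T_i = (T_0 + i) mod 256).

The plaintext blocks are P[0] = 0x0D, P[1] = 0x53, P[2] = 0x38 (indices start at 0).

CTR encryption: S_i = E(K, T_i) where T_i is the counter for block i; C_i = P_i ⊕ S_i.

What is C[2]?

C[0]: T = 0x44, S = E(K, T) = 0x95; 0x0D ⊕ 0x95 = 0x98.
C[1]: T = 0x45, S = E(K, T) = 0x96; 0x53 ⊕ 0x96 = 0xC5.
C[2]: T = 0x46, S = E(K, T) = 0x97; 0x38 ⊕ 0x97 = 0xAF.

C[2] = 0xAF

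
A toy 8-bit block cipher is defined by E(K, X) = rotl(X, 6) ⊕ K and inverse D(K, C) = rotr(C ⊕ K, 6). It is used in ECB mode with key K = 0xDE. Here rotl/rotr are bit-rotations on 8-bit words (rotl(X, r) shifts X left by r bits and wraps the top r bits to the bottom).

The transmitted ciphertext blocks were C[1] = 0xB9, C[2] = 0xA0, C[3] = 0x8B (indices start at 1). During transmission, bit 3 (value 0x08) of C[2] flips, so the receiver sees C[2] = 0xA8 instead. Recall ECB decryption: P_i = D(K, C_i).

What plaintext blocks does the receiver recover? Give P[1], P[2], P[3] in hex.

P[1] = 0x9D, P[2] = 0xD9, P[3] = 0x55

Only C[2] changed, to 0xA8. In ECB, a change in C_i affects only P_i. Decrypting the received ciphertext:
P[1]: D(K, 0xB9) = 0x9D.
P[2]: D(K, 0xA8) = 0xD9.
P[3]: D(K, 0x8B) = 0x55.
Blocks that differ from the original plaintext: P[2].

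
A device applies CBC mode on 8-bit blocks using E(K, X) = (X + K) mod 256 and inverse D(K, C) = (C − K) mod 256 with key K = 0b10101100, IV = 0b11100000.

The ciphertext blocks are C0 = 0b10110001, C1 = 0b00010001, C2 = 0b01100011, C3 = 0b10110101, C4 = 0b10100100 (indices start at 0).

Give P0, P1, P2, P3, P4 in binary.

CBC decryption: P_i = D(K, C_i) ⊕ C_{i−1}, with C_{−1} = IV.
P0: D(K, 0b10110001) = 0b00000101; 0b00000101 ⊕ 0b11100000 = 0b11100101.
P1: D(K, 0b00010001) = 0b01100101; 0b01100101 ⊕ 0b10110001 = 0b11010100.
P2: D(K, 0b01100011) = 0b10110111; 0b10110111 ⊕ 0b00010001 = 0b10100110.
P3: D(K, 0b10110101) = 0b00001001; 0b00001001 ⊕ 0b01100011 = 0b01101010.
P4: D(K, 0b10100100) = 0b11111000; 0b11111000 ⊕ 0b10110101 = 0b01001101.

P0 = 0b11100101, P1 = 0b11010100, P2 = 0b10100110, P3 = 0b01101010, P4 = 0b01001101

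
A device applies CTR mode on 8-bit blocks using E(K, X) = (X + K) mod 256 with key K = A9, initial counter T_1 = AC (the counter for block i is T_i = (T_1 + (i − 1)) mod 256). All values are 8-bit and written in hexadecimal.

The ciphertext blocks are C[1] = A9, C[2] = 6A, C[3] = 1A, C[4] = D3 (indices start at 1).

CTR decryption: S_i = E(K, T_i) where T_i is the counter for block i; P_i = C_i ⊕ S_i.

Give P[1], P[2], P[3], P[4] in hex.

P[1]: T = AC, S = E(K, T) = 55; A9 ⊕ 55 = FC.
P[2]: T = AD, S = E(K, T) = 56; 6A ⊕ 56 = 3C.
P[3]: T = AE, S = E(K, T) = 57; 1A ⊕ 57 = 4D.
P[4]: T = AF, S = E(K, T) = 58; D3 ⊕ 58 = 8B.

P[1] = FC, P[2] = 3C, P[3] = 4D, P[4] = 8B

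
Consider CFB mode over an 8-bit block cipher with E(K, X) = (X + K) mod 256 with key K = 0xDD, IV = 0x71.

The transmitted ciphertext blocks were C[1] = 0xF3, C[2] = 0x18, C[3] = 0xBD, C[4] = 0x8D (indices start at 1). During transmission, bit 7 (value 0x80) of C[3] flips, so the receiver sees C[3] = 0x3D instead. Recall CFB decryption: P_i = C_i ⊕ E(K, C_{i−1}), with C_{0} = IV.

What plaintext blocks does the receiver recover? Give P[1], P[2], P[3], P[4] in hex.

Only C[3] changed, to 0x3D. In CFB, a change in C_i flips the same bit in P_i and garbles P_{i+1}. Decrypting the received ciphertext:
P[1]: E(K, 0x71) = 0x4E; 0xF3 ⊕ 0x4E = 0xBD.
P[2]: E(K, 0xF3) = 0xD0; 0x18 ⊕ 0xD0 = 0xC8.
P[3]: E(K, 0x18) = 0xF5; 0x3D ⊕ 0xF5 = 0xC8.
P[4]: E(K, 0x3D) = 0x1A; 0x8D ⊕ 0x1A = 0x97.
Blocks that differ from the original plaintext: P[3], P[4].

P[1] = 0xBD, P[2] = 0xC8, P[3] = 0xC8, P[4] = 0x97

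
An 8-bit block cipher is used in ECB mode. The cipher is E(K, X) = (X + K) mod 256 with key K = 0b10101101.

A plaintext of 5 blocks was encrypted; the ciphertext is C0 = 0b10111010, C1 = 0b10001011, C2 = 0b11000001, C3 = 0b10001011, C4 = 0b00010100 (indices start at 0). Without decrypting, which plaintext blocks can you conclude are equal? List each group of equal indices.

P1 = P3

ECB encrypts each block independently with the same key, so equal ciphertext blocks imply equal plaintext blocks.
C1 = C3 = 0b10001011, so P1 = P3.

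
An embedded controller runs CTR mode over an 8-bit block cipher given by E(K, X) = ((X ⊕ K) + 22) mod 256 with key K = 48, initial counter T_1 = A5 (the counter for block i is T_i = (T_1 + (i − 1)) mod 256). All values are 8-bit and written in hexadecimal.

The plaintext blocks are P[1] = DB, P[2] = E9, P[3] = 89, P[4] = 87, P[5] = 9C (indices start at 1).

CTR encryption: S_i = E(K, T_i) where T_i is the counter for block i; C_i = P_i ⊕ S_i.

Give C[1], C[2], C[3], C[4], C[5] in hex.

C[1] = D4, C[2] = F9, C[3] = 98, C[4] = 85, C[5] = 9F

C[1]: T = A5, S = E(K, T) = 0F; DB ⊕ 0F = D4.
C[2]: T = A6, S = E(K, T) = 10; E9 ⊕ 10 = F9.
C[3]: T = A7, S = E(K, T) = 11; 89 ⊕ 11 = 98.
C[4]: T = A8, S = E(K, T) = 02; 87 ⊕ 02 = 85.
C[5]: T = A9, S = E(K, T) = 03; 9C ⊕ 03 = 9F.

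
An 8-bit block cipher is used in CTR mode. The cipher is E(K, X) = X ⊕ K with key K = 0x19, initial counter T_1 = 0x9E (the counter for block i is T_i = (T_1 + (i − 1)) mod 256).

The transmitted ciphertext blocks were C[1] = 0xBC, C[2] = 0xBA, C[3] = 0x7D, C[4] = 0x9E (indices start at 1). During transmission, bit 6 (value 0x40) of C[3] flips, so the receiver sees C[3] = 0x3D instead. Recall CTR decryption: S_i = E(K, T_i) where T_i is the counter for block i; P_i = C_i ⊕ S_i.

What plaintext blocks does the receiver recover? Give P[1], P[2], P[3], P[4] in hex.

Only C[3] changed, to 0x3D. In CTR, a change in C_i flips the same bit in P_i only; the keystream is unaffected. Decrypting the received ciphertext:
P[1]: T = 0x9E, S = E(K, T) = 0x87; 0xBC ⊕ 0x87 = 0x3B.
P[2]: T = 0x9F, S = E(K, T) = 0x86; 0xBA ⊕ 0x86 = 0x3C.
P[3]: T = 0xA0, S = E(K, T) = 0xB9; 0x3D ⊕ 0xB9 = 0x84.
P[4]: T = 0xA1, S = E(K, T) = 0xB8; 0x9E ⊕ 0xB8 = 0x26.
Blocks that differ from the original plaintext: P[3].

P[1] = 0x3B, P[2] = 0x3C, P[3] = 0x84, P[4] = 0x26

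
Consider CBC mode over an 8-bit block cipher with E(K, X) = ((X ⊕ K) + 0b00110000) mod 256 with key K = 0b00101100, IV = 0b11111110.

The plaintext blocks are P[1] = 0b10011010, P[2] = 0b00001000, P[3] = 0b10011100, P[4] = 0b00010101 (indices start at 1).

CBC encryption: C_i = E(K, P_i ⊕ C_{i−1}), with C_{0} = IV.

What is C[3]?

C[1]: P[1] ⊕ 0b11111110 = 0b01100100; E(K, 0b01100100) = 0b01111000.
C[2]: P[2] ⊕ 0b01111000 = 0b01110000; E(K, 0b01110000) = 0b10001100.
C[3]: P[3] ⊕ 0b10001100 = 0b00010000; E(K, 0b00010000) = 0b01101100.

C[3] = 0b01101100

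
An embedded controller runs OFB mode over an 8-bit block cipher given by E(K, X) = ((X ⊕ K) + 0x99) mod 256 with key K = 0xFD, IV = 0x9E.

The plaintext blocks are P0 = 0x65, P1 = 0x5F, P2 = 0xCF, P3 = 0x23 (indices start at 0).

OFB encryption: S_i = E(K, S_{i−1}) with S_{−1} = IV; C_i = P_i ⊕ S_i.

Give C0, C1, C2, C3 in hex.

C0: S = E(K, 0x9E) = 0xFC; 0x65 ⊕ 0xFC = 0x99.
C1: S = E(K, 0xFC) = 0x9A; 0x5F ⊕ 0x9A = 0xC5.
C2: S = E(K, 0x9A) = 0x00; 0xCF ⊕ 0x00 = 0xCF.
C3: S = E(K, 0x00) = 0x96; 0x23 ⊕ 0x96 = 0xB5.

C0 = 0x99, C1 = 0xC5, C2 = 0xCF, C3 = 0xB5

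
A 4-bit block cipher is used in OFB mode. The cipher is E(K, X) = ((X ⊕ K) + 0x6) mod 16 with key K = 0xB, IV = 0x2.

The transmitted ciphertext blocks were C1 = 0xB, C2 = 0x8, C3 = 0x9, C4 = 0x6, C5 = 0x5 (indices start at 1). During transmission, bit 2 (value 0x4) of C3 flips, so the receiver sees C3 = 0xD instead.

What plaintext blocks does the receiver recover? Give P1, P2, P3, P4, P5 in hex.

P1 = 0x4, P2 = 0x2, P3 = 0xA, P4 = 0x4, P5 = 0xA

OFB decryption: S_i = E(K, S_{i−1}) with S_{0} = IV; P_i = C_i ⊕ S_i.
Only C3 changed, to 0xD. In OFB, a change in C_i flips the same bit in P_i only; the keystream is unaffected. Decrypting the received ciphertext:
P1: S = E(K, 0x2) = 0xF; 0xB ⊕ 0xF = 0x4.
P2: S = E(K, 0xF) = 0xA; 0x8 ⊕ 0xA = 0x2.
P3: S = E(K, 0xA) = 0x7; 0xD ⊕ 0x7 = 0xA.
P4: S = E(K, 0x7) = 0x2; 0x6 ⊕ 0x2 = 0x4.
P5: S = E(K, 0x2) = 0xF; 0x5 ⊕ 0xF = 0xA.
Blocks that differ from the original plaintext: P3.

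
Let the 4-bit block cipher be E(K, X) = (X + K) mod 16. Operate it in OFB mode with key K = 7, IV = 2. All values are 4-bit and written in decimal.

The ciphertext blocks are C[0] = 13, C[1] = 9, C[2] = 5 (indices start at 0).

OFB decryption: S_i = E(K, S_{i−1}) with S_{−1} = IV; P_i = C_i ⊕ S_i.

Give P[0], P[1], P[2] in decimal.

P[0]: S = E(K, 2) = 9; 13 ⊕ 9 = 4.
P[1]: S = E(K, 9) = 0; 9 ⊕ 0 = 9.
P[2]: S = E(K, 0) = 7; 5 ⊕ 7 = 2.

P[0] = 4, P[1] = 9, P[2] = 2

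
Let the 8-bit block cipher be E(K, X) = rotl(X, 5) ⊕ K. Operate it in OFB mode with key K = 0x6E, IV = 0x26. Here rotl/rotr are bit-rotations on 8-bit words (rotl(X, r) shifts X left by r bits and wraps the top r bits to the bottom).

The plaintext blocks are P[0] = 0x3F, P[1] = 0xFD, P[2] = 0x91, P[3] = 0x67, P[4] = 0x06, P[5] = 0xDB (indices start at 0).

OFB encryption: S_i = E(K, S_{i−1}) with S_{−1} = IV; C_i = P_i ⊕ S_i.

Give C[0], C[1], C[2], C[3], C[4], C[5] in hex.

C[0]: S = E(K, 0x26) = 0xAA; 0x3F ⊕ 0xAA = 0x95.
C[1]: S = E(K, 0xAA) = 0x3B; 0xFD ⊕ 0x3B = 0xC6.
C[2]: S = E(K, 0x3B) = 0x09; 0x91 ⊕ 0x09 = 0x98.
C[3]: S = E(K, 0x09) = 0x4F; 0x67 ⊕ 0x4F = 0x28.
C[4]: S = E(K, 0x4F) = 0x87; 0x06 ⊕ 0x87 = 0x81.
C[5]: S = E(K, 0x87) = 0x9E; 0xDB ⊕ 0x9E = 0x45.

C[0] = 0x95, C[1] = 0xC6, C[2] = 0x98, C[3] = 0x28, C[4] = 0x81, C[5] = 0x45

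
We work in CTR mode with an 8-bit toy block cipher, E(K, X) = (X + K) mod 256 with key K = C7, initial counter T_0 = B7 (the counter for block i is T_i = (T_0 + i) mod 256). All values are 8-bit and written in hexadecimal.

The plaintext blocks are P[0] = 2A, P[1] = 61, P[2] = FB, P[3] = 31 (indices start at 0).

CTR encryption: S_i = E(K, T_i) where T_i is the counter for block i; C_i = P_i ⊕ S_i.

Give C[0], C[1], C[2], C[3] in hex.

C[0] = 54, C[1] = 1E, C[2] = 7B, C[3] = B0

C[0]: T = B7, S = E(K, T) = 7E; 2A ⊕ 7E = 54.
C[1]: T = B8, S = E(K, T) = 7F; 61 ⊕ 7F = 1E.
C[2]: T = B9, S = E(K, T) = 80; FB ⊕ 80 = 7B.
C[3]: T = BA, S = E(K, T) = 81; 31 ⊕ 81 = B0.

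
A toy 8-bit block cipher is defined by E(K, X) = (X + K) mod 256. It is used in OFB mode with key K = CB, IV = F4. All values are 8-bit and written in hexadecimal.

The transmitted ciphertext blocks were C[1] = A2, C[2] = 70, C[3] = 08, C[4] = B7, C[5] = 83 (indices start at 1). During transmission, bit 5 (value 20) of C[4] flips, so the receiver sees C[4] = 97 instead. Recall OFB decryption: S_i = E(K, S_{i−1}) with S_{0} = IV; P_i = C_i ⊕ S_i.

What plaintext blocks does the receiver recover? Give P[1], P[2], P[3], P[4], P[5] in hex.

Only C[4] changed, to 97. In OFB, a change in C_i flips the same bit in P_i only; the keystream is unaffected. Decrypting the received ciphertext:
P[1]: S = E(K, F4) = BF; A2 ⊕ BF = 1D.
P[2]: S = E(K, BF) = 8A; 70 ⊕ 8A = FA.
P[3]: S = E(K, 8A) = 55; 08 ⊕ 55 = 5D.
P[4]: S = E(K, 55) = 20; 97 ⊕ 20 = B7.
P[5]: S = E(K, 20) = EB; 83 ⊕ EB = 68.
Blocks that differ from the original plaintext: P[4].

P[1] = 1D, P[2] = FA, P[3] = 5D, P[4] = B7, P[5] = 68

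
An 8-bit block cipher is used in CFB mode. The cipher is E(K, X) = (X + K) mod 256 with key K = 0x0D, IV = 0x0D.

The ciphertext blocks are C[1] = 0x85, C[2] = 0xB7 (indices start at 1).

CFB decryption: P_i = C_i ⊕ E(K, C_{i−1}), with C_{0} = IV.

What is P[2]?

P[2]: E(K, 0x85) = 0x92; 0xB7 ⊕ 0x92 = 0x25.

P[2] = 0x25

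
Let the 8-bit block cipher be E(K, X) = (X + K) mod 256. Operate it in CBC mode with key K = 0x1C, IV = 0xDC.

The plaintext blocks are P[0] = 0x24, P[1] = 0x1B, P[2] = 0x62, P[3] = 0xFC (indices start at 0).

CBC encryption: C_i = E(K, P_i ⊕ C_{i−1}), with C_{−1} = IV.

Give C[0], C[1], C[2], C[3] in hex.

C[0] = 0x14, C[1] = 0x2B, C[2] = 0x65, C[3] = 0xB5

C[0]: P[0] ⊕ 0xDC = 0xF8; E(K, 0xF8) = 0x14.
C[1]: P[1] ⊕ 0x14 = 0x0F; E(K, 0x0F) = 0x2B.
C[2]: P[2] ⊕ 0x2B = 0x49; E(K, 0x49) = 0x65.
C[3]: P[3] ⊕ 0x65 = 0x99; E(K, 0x99) = 0xB5.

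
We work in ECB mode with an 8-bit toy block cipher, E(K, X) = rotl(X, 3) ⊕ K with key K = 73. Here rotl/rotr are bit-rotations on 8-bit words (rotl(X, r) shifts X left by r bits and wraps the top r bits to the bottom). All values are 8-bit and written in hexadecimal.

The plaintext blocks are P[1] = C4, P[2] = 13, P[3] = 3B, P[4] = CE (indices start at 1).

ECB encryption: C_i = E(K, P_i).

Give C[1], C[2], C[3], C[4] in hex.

C[1] = 55, C[2] = EB, C[3] = AA, C[4] = 05

C[1]: E(K, C4) = 55.
C[2]: E(K, 13) = EB.
C[3]: E(K, 3B) = AA.
C[4]: E(K, CE) = 05.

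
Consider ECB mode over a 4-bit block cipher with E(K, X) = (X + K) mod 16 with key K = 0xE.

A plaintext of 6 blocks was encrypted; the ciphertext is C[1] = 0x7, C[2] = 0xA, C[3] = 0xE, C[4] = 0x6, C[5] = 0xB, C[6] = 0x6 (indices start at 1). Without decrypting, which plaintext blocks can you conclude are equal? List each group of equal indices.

ECB encrypts each block independently with the same key, so equal ciphertext blocks imply equal plaintext blocks.
C[4] = C[6] = 0x6, so P[4] = P[6].

P[4] = P[6]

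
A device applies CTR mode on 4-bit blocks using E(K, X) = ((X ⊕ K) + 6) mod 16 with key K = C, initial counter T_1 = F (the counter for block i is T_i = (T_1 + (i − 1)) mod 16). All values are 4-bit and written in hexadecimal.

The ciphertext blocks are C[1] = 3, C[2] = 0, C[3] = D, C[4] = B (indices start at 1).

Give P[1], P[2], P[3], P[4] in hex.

P[1] = A, P[2] = 2, P[3] = E, P[4] = F

CTR decryption: S_i = E(K, T_i) where T_i is the counter for block i; P_i = C_i ⊕ S_i.
P[1]: T = F, S = E(K, T) = 9; 3 ⊕ 9 = A.
P[2]: T = 0, S = E(K, T) = 2; 0 ⊕ 2 = 2.
P[3]: T = 1, S = E(K, T) = 3; D ⊕ 3 = E.
P[4]: T = 2, S = E(K, T) = 4; B ⊕ 4 = F.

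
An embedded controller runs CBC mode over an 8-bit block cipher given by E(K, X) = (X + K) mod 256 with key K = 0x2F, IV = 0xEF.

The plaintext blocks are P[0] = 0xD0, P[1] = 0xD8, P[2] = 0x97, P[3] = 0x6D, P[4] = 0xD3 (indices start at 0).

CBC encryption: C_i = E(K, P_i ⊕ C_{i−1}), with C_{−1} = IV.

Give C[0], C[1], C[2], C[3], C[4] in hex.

C[0] = 0x6E, C[1] = 0xE5, C[2] = 0xA1, C[3] = 0xFB, C[4] = 0x57

C[0]: P[0] ⊕ 0xEF = 0x3F; E(K, 0x3F) = 0x6E.
C[1]: P[1] ⊕ 0x6E = 0xB6; E(K, 0xB6) = 0xE5.
C[2]: P[2] ⊕ 0xE5 = 0x72; E(K, 0x72) = 0xA1.
C[3]: P[3] ⊕ 0xA1 = 0xCC; E(K, 0xCC) = 0xFB.
C[4]: P[4] ⊕ 0xFB = 0x28; E(K, 0x28) = 0x57.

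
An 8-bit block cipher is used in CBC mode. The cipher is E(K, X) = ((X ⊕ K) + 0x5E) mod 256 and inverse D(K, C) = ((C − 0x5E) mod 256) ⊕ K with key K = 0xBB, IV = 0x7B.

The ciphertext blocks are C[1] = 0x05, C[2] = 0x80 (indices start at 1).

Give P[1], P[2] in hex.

P[1] = 0x67, P[2] = 0x9C

CBC decryption: P_i = D(K, C_i) ⊕ C_{i−1}, with C_{0} = IV.
P[1]: D(K, 0x05) = 0x1C; 0x1C ⊕ 0x7B = 0x67.
P[2]: D(K, 0x80) = 0x99; 0x99 ⊕ 0x05 = 0x9C.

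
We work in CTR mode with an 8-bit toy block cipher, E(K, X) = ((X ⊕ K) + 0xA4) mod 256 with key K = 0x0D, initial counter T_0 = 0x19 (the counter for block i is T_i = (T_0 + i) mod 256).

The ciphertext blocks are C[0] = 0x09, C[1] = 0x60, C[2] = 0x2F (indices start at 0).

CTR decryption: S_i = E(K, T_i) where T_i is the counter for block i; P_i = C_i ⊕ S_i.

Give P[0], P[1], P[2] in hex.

P[0] = 0xB1, P[1] = 0xDB, P[2] = 0x95

P[0]: T = 0x19, S = E(K, T) = 0xB8; 0x09 ⊕ 0xB8 = 0xB1.
P[1]: T = 0x1A, S = E(K, T) = 0xBB; 0x60 ⊕ 0xBB = 0xDB.
P[2]: T = 0x1B, S = E(K, T) = 0xBA; 0x2F ⊕ 0xBA = 0x95.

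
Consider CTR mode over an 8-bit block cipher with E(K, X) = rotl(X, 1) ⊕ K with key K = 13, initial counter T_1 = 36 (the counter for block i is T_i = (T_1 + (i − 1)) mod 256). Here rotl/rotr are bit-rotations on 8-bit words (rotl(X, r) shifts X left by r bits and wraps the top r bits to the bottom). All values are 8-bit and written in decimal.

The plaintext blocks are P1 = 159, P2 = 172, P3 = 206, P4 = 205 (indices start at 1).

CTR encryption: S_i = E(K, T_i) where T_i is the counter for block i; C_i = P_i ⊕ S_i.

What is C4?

C1: T = 36, S = E(K, T) = 69; 159 ⊕ 69 = 218.
C2: T = 37, S = E(K, T) = 71; 172 ⊕ 71 = 235.
C3: T = 38, S = E(K, T) = 65; 206 ⊕ 65 = 143.
C4: T = 39, S = E(K, T) = 67; 205 ⊕ 67 = 142.

C4 = 142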